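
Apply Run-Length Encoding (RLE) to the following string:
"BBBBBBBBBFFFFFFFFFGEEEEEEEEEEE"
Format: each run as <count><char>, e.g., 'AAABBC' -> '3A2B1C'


Scanning runs left to right:
  i=0: run of 'B' x 9 -> '9B'
  i=9: run of 'F' x 9 -> '9F'
  i=18: run of 'G' x 1 -> '1G'
  i=19: run of 'E' x 11 -> '11E'

RLE = 9B9F1G11E


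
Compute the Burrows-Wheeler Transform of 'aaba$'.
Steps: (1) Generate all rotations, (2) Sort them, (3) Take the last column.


Rotations (sorted):
  0: $aaba -> last char: a
  1: a$aab -> last char: b
  2: aaba$ -> last char: $
  3: aba$a -> last char: a
  4: ba$aa -> last char: a


BWT = ab$aa


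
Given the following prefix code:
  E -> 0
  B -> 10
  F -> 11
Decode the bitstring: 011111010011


Decoding step by step:
Bits 0 -> E
Bits 11 -> F
Bits 11 -> F
Bits 10 -> B
Bits 10 -> B
Bits 0 -> E
Bits 11 -> F


Decoded message: EFFBBEF


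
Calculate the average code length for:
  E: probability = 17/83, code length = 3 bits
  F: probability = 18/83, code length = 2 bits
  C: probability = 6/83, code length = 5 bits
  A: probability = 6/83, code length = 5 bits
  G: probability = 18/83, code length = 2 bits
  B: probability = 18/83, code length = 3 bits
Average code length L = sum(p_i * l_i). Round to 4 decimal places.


Weighted contributions p_i * l_i:
  E: (17/83) * 3 = 51/83
  F: (18/83) * 2 = 36/83
  C: (6/83) * 5 = 30/83
  A: (6/83) * 5 = 30/83
  G: (18/83) * 2 = 36/83
  B: (18/83) * 3 = 54/83
Sum = (51 + 36 + 30 + 30 + 36 + 54)/83 = 237/83

L = 237/83 = 2.8554 bits/symbol


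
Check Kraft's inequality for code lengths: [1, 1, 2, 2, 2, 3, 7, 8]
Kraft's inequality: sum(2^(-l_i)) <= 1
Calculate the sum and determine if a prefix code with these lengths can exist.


Sum = 2^(-1) + 2^(-1) + 2^(-2) + 2^(-2) + 2^(-2) + 2^(-3) + 2^(-7) + 2^(-8)
    = 0.5 + 0.5 + 0.25 + 0.25 + 0.25 + 0.125 + 0.0078125 + 0.00390625
    = 483/256 = 1.88671875
Since 1.88671875 > 1, Kraft's inequality is NOT satisfied.
A prefix code with these lengths CANNOT exist.

Kraft sum = 1.88671875. Not satisfied.


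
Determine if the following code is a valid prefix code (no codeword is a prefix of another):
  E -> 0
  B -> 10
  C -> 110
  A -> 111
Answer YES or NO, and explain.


Checking each pair (does one codeword prefix another?):
  E='0' vs B='10': no prefix
  E='0' vs C='110': no prefix
  E='0' vs A='111': no prefix
  B='10' vs E='0': no prefix
  B='10' vs C='110': no prefix
  B='10' vs A='111': no prefix
  C='110' vs E='0': no prefix
  C='110' vs B='10': no prefix
  C='110' vs A='111': no prefix
  A='111' vs E='0': no prefix
  A='111' vs B='10': no prefix
  A='111' vs C='110': no prefix
No violation found over all pairs.

YES -- this is a valid prefix code. No codeword is a prefix of any other codeword.


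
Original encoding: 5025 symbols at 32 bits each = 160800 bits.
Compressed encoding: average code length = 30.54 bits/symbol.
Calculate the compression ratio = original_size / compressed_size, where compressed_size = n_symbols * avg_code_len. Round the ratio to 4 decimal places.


original_size = n_symbols * orig_bits = 5025 * 32 = 160800 bits
compressed_size = n_symbols * avg_code_len = 5025 * 30.54 = 153463.5 bits
ratio = original_size / compressed_size = 160800 / 153463.5 = 1.0478

Compression ratio = 1.0478


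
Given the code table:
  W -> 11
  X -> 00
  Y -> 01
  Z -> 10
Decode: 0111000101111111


Decoding:
01 -> Y
11 -> W
00 -> X
01 -> Y
01 -> Y
11 -> W
11 -> W
11 -> W


Result: YWXYYWWW


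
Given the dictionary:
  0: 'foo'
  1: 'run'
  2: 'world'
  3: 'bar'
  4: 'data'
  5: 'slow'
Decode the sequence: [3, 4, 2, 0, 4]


Look up each index in the dictionary:
  3 -> 'bar'
  4 -> 'data'
  2 -> 'world'
  0 -> 'foo'
  4 -> 'data'

Decoded: "bar data world foo data"


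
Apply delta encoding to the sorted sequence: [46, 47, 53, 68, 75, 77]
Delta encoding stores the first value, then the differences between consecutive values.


First value: 46
Deltas:
  47 - 46 = 1
  53 - 47 = 6
  68 - 53 = 15
  75 - 68 = 7
  77 - 75 = 2


Delta encoded: [46, 1, 6, 15, 7, 2]


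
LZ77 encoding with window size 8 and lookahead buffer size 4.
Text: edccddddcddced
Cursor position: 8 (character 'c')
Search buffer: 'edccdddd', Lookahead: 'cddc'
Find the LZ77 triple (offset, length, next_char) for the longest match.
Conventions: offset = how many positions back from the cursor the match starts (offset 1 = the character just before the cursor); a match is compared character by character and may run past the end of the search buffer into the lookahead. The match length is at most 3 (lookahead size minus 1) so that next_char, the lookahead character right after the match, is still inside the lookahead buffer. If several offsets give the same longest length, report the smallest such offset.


Try each offset into the search buffer:
  offset=1 (pos 7, char 'd'): match length 0
  offset=2 (pos 6, char 'd'): match length 0
  offset=3 (pos 5, char 'd'): match length 0
  offset=4 (pos 4, char 'd'): match length 0
  offset=5 (pos 3, char 'c'): match length 3
  offset=6 (pos 2, char 'c'): match length 1
  offset=7 (pos 1, char 'd'): match length 0
  offset=8 (pos 0, char 'e'): match length 0
Longest match has length 3 at offset 5.
next_char = character at position 8 + 3 = 11 -> 'c'

Best match: offset=5, length=3 (matching 'cdd' starting at position 3)
LZ77 triple: (5, 3, 'c')


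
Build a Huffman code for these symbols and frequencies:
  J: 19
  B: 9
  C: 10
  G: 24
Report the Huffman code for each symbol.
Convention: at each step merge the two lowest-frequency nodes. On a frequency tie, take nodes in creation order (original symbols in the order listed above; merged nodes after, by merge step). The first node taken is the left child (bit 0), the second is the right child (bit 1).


Huffman tree construction:
Step 1: Merge B(9) + C(10) = 19
Step 2: Merge J(19) + (B+C)(19) = 38
Step 3: Merge G(24) + (J+(B+C))(38) = 62
Read each symbol's code off the tree from the root (left child = 0, right child = 1).

Codes:
  J: 10 (length 2)
  B: 110 (length 3)
  C: 111 (length 3)
  G: 0 (length 1)
Average code length: 119/62 = 1.9194 bits/symbol


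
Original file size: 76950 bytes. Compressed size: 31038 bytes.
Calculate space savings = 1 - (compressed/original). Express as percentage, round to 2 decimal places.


ratio = compressed/original = 31038/76950 = 0.403353
savings = 1 - ratio = 1 - 0.403353 = 0.596647
as a percentage: 0.596647 * 100 = 59.66%

Space savings = 1 - 31038/76950 = 59.66%


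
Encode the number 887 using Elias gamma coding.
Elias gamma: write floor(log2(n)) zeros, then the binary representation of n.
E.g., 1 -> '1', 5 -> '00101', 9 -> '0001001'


num_bits = floor(log2(887)) + 1 = 10
leading_zeros = num_bits - 1 = 9
binary(887) = 1101110111

Elias gamma(887) = '000000000' + '1101110111' = 0000000001101110111 (19 bits)


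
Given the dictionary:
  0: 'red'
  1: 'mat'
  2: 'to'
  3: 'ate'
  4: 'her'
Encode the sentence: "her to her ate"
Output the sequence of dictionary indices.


Look up each word in the dictionary:
  'her' -> 4
  'to' -> 2
  'her' -> 4
  'ate' -> 3

Encoded: [4, 2, 4, 3]


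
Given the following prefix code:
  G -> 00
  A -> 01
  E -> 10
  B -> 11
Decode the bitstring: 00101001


Decoding step by step:
Bits 00 -> G
Bits 10 -> E
Bits 10 -> E
Bits 01 -> A


Decoded message: GEEA


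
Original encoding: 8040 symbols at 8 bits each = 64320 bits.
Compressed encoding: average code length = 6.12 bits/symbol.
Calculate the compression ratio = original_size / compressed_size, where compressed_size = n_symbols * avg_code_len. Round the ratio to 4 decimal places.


original_size = n_symbols * orig_bits = 8040 * 8 = 64320 bits
compressed_size = n_symbols * avg_code_len = 8040 * 6.12 = 49204.8 bits
ratio = original_size / compressed_size = 64320 / 49204.8 = 1.3072

Compression ratio = 1.3072


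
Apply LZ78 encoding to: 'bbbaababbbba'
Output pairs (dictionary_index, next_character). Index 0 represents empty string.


LZ78 encoding steps:
Dictionary: {0: ''}
Step 1: w='' (idx 0), next='b' -> output (0, 'b'), add 'b' as idx 1
Step 2: w='b' (idx 1), next='b' -> output (1, 'b'), add 'bb' as idx 2
Step 3: w='' (idx 0), next='a' -> output (0, 'a'), add 'a' as idx 3
Step 4: w='a' (idx 3), next='b' -> output (3, 'b'), add 'ab' as idx 4
Step 5: w='ab' (idx 4), next='b' -> output (4, 'b'), add 'abb' as idx 5
Step 6: w='bb' (idx 2), next='a' -> output (2, 'a'), add 'bba' as idx 6


Encoded: [(0, 'b'), (1, 'b'), (0, 'a'), (3, 'b'), (4, 'b'), (2, 'a')]


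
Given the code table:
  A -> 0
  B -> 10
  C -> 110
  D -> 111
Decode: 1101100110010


Decoding:
110 -> C
110 -> C
0 -> A
110 -> C
0 -> A
10 -> B


Result: CCACAB


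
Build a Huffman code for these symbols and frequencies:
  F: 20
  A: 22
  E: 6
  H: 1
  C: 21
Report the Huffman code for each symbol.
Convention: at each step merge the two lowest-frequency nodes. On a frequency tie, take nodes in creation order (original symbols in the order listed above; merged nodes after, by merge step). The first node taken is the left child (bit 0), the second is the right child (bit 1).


Huffman tree construction:
Step 1: Merge H(1) + E(6) = 7
Step 2: Merge (H+E)(7) + F(20) = 27
Step 3: Merge C(21) + A(22) = 43
Step 4: Merge ((H+E)+F)(27) + (C+A)(43) = 70
Read each symbol's code off the tree from the root (left child = 0, right child = 1).

Codes:
  F: 01 (length 2)
  A: 11 (length 2)
  E: 001 (length 3)
  H: 000 (length 3)
  C: 10 (length 2)
Average code length: 147/70 = 2.1000 bits/symbol


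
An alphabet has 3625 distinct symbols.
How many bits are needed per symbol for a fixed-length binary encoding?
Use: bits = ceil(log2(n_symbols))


log2(3625) = 11.8238
Bracket: 2^11 = 2048 < 3625 <= 2^12 = 4096
So ceil(log2(3625)) = 12

bits = ceil(log2(3625)) = ceil(11.8238) = 12 bits


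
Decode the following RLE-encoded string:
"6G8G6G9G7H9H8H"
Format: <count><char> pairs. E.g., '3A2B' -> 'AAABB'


Expanding each <count><char> pair:
  6G -> 'GGGGGG'
  8G -> 'GGGGGGGG'
  6G -> 'GGGGGG'
  9G -> 'GGGGGGGGG'
  7H -> 'HHHHHHH'
  9H -> 'HHHHHHHHH'
  8H -> 'HHHHHHHH'

Decoded = GGGGGGGGGGGGGGGGGGGGGGGGGGGGGHHHHHHHHHHHHHHHHHHHHHHHH


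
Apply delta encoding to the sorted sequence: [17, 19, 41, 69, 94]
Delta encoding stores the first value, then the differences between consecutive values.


First value: 17
Deltas:
  19 - 17 = 2
  41 - 19 = 22
  69 - 41 = 28
  94 - 69 = 25


Delta encoded: [17, 2, 22, 28, 25]


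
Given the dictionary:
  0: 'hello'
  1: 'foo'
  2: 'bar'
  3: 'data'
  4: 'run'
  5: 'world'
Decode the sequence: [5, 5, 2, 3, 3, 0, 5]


Look up each index in the dictionary:
  5 -> 'world'
  5 -> 'world'
  2 -> 'bar'
  3 -> 'data'
  3 -> 'data'
  0 -> 'hello'
  5 -> 'world'

Decoded: "world world bar data data hello world"


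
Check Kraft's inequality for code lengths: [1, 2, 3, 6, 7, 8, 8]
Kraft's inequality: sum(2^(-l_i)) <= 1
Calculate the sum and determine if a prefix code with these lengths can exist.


Sum = 2^(-1) + 2^(-2) + 2^(-3) + 2^(-6) + 2^(-7) + 2^(-8) + 2^(-8)
    = 0.5 + 0.25 + 0.125 + 0.015625 + 0.0078125 + 0.00390625 + 0.00390625
    = 232/256 = 0.90625
Since 0.90625 <= 1, Kraft's inequality IS satisfied.
A prefix code with these lengths CAN exist.

Kraft sum = 0.90625. Satisfied.


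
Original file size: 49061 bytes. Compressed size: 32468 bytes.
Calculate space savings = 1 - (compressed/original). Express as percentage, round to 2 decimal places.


ratio = compressed/original = 32468/49061 = 0.661788
savings = 1 - ratio = 1 - 0.661788 = 0.338212
as a percentage: 0.338212 * 100 = 33.82%

Space savings = 1 - 32468/49061 = 33.82%


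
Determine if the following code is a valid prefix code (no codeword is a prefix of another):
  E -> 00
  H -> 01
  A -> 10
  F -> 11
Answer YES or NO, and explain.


Checking each pair (does one codeword prefix another?):
  E='00' vs H='01': no prefix
  E='00' vs A='10': no prefix
  E='00' vs F='11': no prefix
  H='01' vs E='00': no prefix
  H='01' vs A='10': no prefix
  H='01' vs F='11': no prefix
  A='10' vs E='00': no prefix
  A='10' vs H='01': no prefix
  A='10' vs F='11': no prefix
  F='11' vs E='00': no prefix
  F='11' vs H='01': no prefix
  F='11' vs A='10': no prefix
No violation found over all pairs.

YES -- this is a valid prefix code. No codeword is a prefix of any other codeword.


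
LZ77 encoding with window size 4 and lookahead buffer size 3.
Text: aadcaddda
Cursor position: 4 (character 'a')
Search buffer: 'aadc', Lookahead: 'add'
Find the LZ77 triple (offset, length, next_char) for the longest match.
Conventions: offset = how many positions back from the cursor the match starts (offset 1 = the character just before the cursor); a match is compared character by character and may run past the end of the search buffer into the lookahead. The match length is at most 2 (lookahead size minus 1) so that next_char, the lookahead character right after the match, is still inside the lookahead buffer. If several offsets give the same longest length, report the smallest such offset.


Try each offset into the search buffer:
  offset=1 (pos 3, char 'c'): match length 0
  offset=2 (pos 2, char 'd'): match length 0
  offset=3 (pos 1, char 'a'): match length 2
  offset=4 (pos 0, char 'a'): match length 1
Longest match has length 2 at offset 3.
next_char = character at position 4 + 2 = 6 -> 'd'

Best match: offset=3, length=2 (matching 'ad' starting at position 1)
LZ77 triple: (3, 2, 'd')


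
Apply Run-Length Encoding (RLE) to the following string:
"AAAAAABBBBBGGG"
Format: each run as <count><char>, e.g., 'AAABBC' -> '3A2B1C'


Scanning runs left to right:
  i=0: run of 'A' x 6 -> '6A'
  i=6: run of 'B' x 5 -> '5B'
  i=11: run of 'G' x 3 -> '3G'

RLE = 6A5B3G


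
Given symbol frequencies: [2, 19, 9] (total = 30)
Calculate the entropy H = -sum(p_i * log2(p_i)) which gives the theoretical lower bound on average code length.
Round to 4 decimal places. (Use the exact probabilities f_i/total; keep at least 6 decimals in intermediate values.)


Per-symbol terms -p_i * log2(p_i) with p_i = f_i/30:
  p = 2/30 = 0.066667: log2(p) = -3.906891, -p*log2(p) = 0.260459
  p = 19/30 = 0.633333: log2(p) = -0.658963, -p*log2(p) = 0.417343
  p = 9/30 = 0.300000: log2(p) = -1.736966, -p*log2(p) = 0.521090
H = 0.260459 + 0.417343 + 0.521090 = 1.198892

H = 1.1989 bits/symbol


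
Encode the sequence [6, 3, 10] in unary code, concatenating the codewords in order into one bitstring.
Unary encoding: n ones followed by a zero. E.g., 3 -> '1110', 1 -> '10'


Encode each number as n ones followed by a terminating 0:
  6 -> 1111110 (7 bits)
  3 -> 1110 (4 bits)
  10 -> 11111111110 (11 bits)
Total length = 7 + 4 + 11 = 22 bits.

Unary([6, 3, 10]) = 1111110111011111111110 (22 bits)


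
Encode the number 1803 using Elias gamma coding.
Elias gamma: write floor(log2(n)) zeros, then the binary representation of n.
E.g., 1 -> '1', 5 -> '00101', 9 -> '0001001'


num_bits = floor(log2(1803)) + 1 = 11
leading_zeros = num_bits - 1 = 10
binary(1803) = 11100001011

Elias gamma(1803) = '0000000000' + '11100001011' = 000000000011100001011 (21 bits)


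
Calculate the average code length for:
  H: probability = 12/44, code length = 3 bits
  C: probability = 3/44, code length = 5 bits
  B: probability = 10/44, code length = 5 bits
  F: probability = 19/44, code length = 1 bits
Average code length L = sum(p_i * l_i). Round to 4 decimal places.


Weighted contributions p_i * l_i:
  H: (12/44) * 3 = 36/44
  C: (3/44) * 5 = 15/44
  B: (10/44) * 5 = 50/44
  F: (19/44) * 1 = 19/44
Sum = (36 + 15 + 50 + 19)/44 = 120/44

L = 120/44 = 2.7273 bits/symbol


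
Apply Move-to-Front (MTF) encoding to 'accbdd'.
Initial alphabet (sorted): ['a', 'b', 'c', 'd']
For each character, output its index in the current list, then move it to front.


MTF encoding:
'a': index 0 in ['a', 'b', 'c', 'd'] -> ['a', 'b', 'c', 'd']
'c': index 2 in ['a', 'b', 'c', 'd'] -> ['c', 'a', 'b', 'd']
'c': index 0 in ['c', 'a', 'b', 'd'] -> ['c', 'a', 'b', 'd']
'b': index 2 in ['c', 'a', 'b', 'd'] -> ['b', 'c', 'a', 'd']
'd': index 3 in ['b', 'c', 'a', 'd'] -> ['d', 'b', 'c', 'a']
'd': index 0 in ['d', 'b', 'c', 'a'] -> ['d', 'b', 'c', 'a']


Output: [0, 2, 0, 2, 3, 0]


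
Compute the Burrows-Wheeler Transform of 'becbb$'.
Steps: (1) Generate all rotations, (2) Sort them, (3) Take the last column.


Rotations (sorted):
  0: $becbb -> last char: b
  1: b$becb -> last char: b
  2: bb$bec -> last char: c
  3: becbb$ -> last char: $
  4: cbb$be -> last char: e
  5: ecbb$b -> last char: b


BWT = bbc$eb


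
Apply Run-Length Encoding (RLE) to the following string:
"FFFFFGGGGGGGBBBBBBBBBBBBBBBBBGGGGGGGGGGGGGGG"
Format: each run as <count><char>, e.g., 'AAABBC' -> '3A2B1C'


Scanning runs left to right:
  i=0: run of 'F' x 5 -> '5F'
  i=5: run of 'G' x 7 -> '7G'
  i=12: run of 'B' x 17 -> '17B'
  i=29: run of 'G' x 15 -> '15G'

RLE = 5F7G17B15G


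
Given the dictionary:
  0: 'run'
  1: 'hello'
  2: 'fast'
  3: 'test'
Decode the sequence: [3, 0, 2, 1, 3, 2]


Look up each index in the dictionary:
  3 -> 'test'
  0 -> 'run'
  2 -> 'fast'
  1 -> 'hello'
  3 -> 'test'
  2 -> 'fast'

Decoded: "test run fast hello test fast"


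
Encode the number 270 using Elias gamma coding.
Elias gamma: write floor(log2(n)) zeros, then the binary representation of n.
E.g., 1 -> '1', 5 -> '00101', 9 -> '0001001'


num_bits = floor(log2(270)) + 1 = 9
leading_zeros = num_bits - 1 = 8
binary(270) = 100001110

Elias gamma(270) = '00000000' + '100001110' = 00000000100001110 (17 bits)


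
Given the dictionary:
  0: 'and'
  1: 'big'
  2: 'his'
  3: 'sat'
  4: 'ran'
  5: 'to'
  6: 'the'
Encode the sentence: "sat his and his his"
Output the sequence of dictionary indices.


Look up each word in the dictionary:
  'sat' -> 3
  'his' -> 2
  'and' -> 0
  'his' -> 2
  'his' -> 2

Encoded: [3, 2, 0, 2, 2]


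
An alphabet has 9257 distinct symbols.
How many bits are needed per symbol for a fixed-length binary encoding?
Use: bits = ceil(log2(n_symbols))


log2(9257) = 13.1763
Bracket: 2^13 = 8192 < 9257 <= 2^14 = 16384
So ceil(log2(9257)) = 14

bits = ceil(log2(9257)) = ceil(13.1763) = 14 bits


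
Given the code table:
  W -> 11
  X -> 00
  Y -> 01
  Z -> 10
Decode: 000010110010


Decoding:
00 -> X
00 -> X
10 -> Z
11 -> W
00 -> X
10 -> Z


Result: XXZWXZ


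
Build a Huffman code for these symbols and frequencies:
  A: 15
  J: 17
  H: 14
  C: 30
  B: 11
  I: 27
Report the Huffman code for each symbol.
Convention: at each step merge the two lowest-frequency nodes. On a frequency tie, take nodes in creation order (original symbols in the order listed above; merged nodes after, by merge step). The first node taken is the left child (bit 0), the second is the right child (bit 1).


Huffman tree construction:
Step 1: Merge B(11) + H(14) = 25
Step 2: Merge A(15) + J(17) = 32
Step 3: Merge (B+H)(25) + I(27) = 52
Step 4: Merge C(30) + (A+J)(32) = 62
Step 5: Merge ((B+H)+I)(52) + (C+(A+J))(62) = 114
Read each symbol's code off the tree from the root (left child = 0, right child = 1).

Codes:
  A: 110 (length 3)
  J: 111 (length 3)
  H: 001 (length 3)
  C: 10 (length 2)
  B: 000 (length 3)
  I: 01 (length 2)
Average code length: 285/114 = 2.5000 bits/symbol


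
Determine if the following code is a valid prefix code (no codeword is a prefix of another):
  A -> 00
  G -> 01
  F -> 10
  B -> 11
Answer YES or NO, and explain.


Checking each pair (does one codeword prefix another?):
  A='00' vs G='01': no prefix
  A='00' vs F='10': no prefix
  A='00' vs B='11': no prefix
  G='01' vs A='00': no prefix
  G='01' vs F='10': no prefix
  G='01' vs B='11': no prefix
  F='10' vs A='00': no prefix
  F='10' vs G='01': no prefix
  F='10' vs B='11': no prefix
  B='11' vs A='00': no prefix
  B='11' vs G='01': no prefix
  B='11' vs F='10': no prefix
No violation found over all pairs.

YES -- this is a valid prefix code. No codeword is a prefix of any other codeword.


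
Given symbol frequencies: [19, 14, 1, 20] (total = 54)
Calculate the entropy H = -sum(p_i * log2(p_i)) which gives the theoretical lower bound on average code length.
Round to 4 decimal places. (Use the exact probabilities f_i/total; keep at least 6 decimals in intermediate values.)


Per-symbol terms -p_i * log2(p_i) with p_i = f_i/54:
  p = 19/54 = 0.351852: log2(p) = -1.506960, -p*log2(p) = 0.530227
  p = 14/54 = 0.259259: log2(p) = -1.947533, -p*log2(p) = 0.504916
  p = 1/54 = 0.018519: log2(p) = -5.754888, -p*log2(p) = 0.106572
  p = 20/54 = 0.370370: log2(p) = -1.432959, -p*log2(p) = 0.530726
H = 0.530227 + 0.504916 + 0.106572 + 0.530726 = 1.672441

H = 1.6724 bits/symbol


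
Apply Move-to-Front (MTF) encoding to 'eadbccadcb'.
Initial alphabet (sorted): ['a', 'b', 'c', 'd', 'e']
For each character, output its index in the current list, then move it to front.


MTF encoding:
'e': index 4 in ['a', 'b', 'c', 'd', 'e'] -> ['e', 'a', 'b', 'c', 'd']
'a': index 1 in ['e', 'a', 'b', 'c', 'd'] -> ['a', 'e', 'b', 'c', 'd']
'd': index 4 in ['a', 'e', 'b', 'c', 'd'] -> ['d', 'a', 'e', 'b', 'c']
'b': index 3 in ['d', 'a', 'e', 'b', 'c'] -> ['b', 'd', 'a', 'e', 'c']
'c': index 4 in ['b', 'd', 'a', 'e', 'c'] -> ['c', 'b', 'd', 'a', 'e']
'c': index 0 in ['c', 'b', 'd', 'a', 'e'] -> ['c', 'b', 'd', 'a', 'e']
'a': index 3 in ['c', 'b', 'd', 'a', 'e'] -> ['a', 'c', 'b', 'd', 'e']
'd': index 3 in ['a', 'c', 'b', 'd', 'e'] -> ['d', 'a', 'c', 'b', 'e']
'c': index 2 in ['d', 'a', 'c', 'b', 'e'] -> ['c', 'd', 'a', 'b', 'e']
'b': index 3 in ['c', 'd', 'a', 'b', 'e'] -> ['b', 'c', 'd', 'a', 'e']


Output: [4, 1, 4, 3, 4, 0, 3, 3, 2, 3]


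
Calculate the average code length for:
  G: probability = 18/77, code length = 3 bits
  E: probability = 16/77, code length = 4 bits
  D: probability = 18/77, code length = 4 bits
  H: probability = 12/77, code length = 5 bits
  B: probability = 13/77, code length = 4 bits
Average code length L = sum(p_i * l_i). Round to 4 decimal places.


Weighted contributions p_i * l_i:
  G: (18/77) * 3 = 54/77
  E: (16/77) * 4 = 64/77
  D: (18/77) * 4 = 72/77
  H: (12/77) * 5 = 60/77
  B: (13/77) * 4 = 52/77
Sum = (54 + 64 + 72 + 60 + 52)/77 = 302/77

L = 302/77 = 3.9221 bits/symbol


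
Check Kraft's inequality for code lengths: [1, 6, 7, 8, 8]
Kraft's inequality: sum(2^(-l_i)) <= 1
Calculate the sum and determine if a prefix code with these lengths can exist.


Sum = 2^(-1) + 2^(-6) + 2^(-7) + 2^(-8) + 2^(-8)
    = 0.5 + 0.015625 + 0.0078125 + 0.00390625 + 0.00390625
    = 136/256 = 0.53125
Since 0.53125 <= 1, Kraft's inequality IS satisfied.
A prefix code with these lengths CAN exist.

Kraft sum = 0.53125. Satisfied.


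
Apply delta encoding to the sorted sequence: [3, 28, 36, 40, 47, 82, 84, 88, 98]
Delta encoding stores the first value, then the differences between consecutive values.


First value: 3
Deltas:
  28 - 3 = 25
  36 - 28 = 8
  40 - 36 = 4
  47 - 40 = 7
  82 - 47 = 35
  84 - 82 = 2
  88 - 84 = 4
  98 - 88 = 10


Delta encoded: [3, 25, 8, 4, 7, 35, 2, 4, 10]


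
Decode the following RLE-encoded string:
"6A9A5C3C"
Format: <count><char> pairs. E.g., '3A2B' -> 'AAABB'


Expanding each <count><char> pair:
  6A -> 'AAAAAA'
  9A -> 'AAAAAAAAA'
  5C -> 'CCCCC'
  3C -> 'CCC'

Decoded = AAAAAAAAAAAAAAACCCCCCCC


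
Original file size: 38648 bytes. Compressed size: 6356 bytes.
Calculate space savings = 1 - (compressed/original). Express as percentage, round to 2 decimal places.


ratio = compressed/original = 6356/38648 = 0.164459
savings = 1 - ratio = 1 - 0.164459 = 0.835541
as a percentage: 0.835541 * 100 = 83.55%

Space savings = 1 - 6356/38648 = 83.55%


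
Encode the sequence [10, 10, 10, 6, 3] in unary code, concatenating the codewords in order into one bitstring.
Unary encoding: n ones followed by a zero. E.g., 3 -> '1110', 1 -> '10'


Encode each number as n ones followed by a terminating 0:
  10 -> 11111111110 (11 bits)
  10 -> 11111111110 (11 bits)
  10 -> 11111111110 (11 bits)
  6 -> 1111110 (7 bits)
  3 -> 1110 (4 bits)
Total length = 11 + 11 + 11 + 7 + 4 = 44 bits.

Unary([10, 10, 10, 6, 3]) = 11111111110111111111101111111111011111101110 (44 bits)


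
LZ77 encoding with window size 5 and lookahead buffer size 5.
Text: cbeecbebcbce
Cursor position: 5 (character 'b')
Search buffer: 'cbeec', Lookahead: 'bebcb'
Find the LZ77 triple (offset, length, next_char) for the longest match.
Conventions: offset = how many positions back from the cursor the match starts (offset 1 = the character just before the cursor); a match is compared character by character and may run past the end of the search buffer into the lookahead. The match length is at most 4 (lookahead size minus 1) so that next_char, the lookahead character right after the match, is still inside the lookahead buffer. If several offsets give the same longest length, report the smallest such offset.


Try each offset into the search buffer:
  offset=1 (pos 4, char 'c'): match length 0
  offset=2 (pos 3, char 'e'): match length 0
  offset=3 (pos 2, char 'e'): match length 0
  offset=4 (pos 1, char 'b'): match length 2
  offset=5 (pos 0, char 'c'): match length 0
Longest match has length 2 at offset 4.
next_char = character at position 5 + 2 = 7 -> 'b'

Best match: offset=4, length=2 (matching 'be' starting at position 1)
LZ77 triple: (4, 2, 'b')


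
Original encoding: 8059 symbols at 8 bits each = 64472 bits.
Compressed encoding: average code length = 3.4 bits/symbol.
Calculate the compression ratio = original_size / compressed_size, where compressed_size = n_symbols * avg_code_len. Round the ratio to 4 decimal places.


original_size = n_symbols * orig_bits = 8059 * 8 = 64472 bits
compressed_size = n_symbols * avg_code_len = 8059 * 3.4 = 27400.6 bits
ratio = original_size / compressed_size = 64472 / 27400.6 = 2.3529

Compression ratio = 2.3529


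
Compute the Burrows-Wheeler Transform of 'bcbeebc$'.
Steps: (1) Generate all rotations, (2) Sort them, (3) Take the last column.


Rotations (sorted):
  0: $bcbeebc -> last char: c
  1: bc$bcbee -> last char: e
  2: bcbeebc$ -> last char: $
  3: beebc$bc -> last char: c
  4: c$bcbeeb -> last char: b
  5: cbeebc$b -> last char: b
  6: ebc$bcbe -> last char: e
  7: eebc$bcb -> last char: b


BWT = ce$cbbeb


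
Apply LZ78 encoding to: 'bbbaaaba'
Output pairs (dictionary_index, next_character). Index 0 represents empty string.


LZ78 encoding steps:
Dictionary: {0: ''}
Step 1: w='' (idx 0), next='b' -> output (0, 'b'), add 'b' as idx 1
Step 2: w='b' (idx 1), next='b' -> output (1, 'b'), add 'bb' as idx 2
Step 3: w='' (idx 0), next='a' -> output (0, 'a'), add 'a' as idx 3
Step 4: w='a' (idx 3), next='a' -> output (3, 'a'), add 'aa' as idx 4
Step 5: w='b' (idx 1), next='a' -> output (1, 'a'), add 'ba' as idx 5


Encoded: [(0, 'b'), (1, 'b'), (0, 'a'), (3, 'a'), (1, 'a')]


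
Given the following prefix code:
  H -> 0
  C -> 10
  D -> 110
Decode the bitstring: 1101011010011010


Decoding step by step:
Bits 110 -> D
Bits 10 -> C
Bits 110 -> D
Bits 10 -> C
Bits 0 -> H
Bits 110 -> D
Bits 10 -> C


Decoded message: DCDCHDC


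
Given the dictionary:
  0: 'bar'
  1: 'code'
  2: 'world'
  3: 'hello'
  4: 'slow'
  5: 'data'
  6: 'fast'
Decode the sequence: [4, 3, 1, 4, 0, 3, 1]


Look up each index in the dictionary:
  4 -> 'slow'
  3 -> 'hello'
  1 -> 'code'
  4 -> 'slow'
  0 -> 'bar'
  3 -> 'hello'
  1 -> 'code'

Decoded: "slow hello code slow bar hello code"


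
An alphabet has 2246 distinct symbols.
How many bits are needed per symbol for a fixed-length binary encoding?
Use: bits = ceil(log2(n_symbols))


log2(2246) = 11.1331
Bracket: 2^11 = 2048 < 2246 <= 2^12 = 4096
So ceil(log2(2246)) = 12

bits = ceil(log2(2246)) = ceil(11.1331) = 12 bits


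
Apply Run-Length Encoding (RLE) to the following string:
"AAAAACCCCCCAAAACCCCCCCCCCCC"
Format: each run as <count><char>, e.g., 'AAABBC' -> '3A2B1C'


Scanning runs left to right:
  i=0: run of 'A' x 5 -> '5A'
  i=5: run of 'C' x 6 -> '6C'
  i=11: run of 'A' x 4 -> '4A'
  i=15: run of 'C' x 12 -> '12C'

RLE = 5A6C4A12C


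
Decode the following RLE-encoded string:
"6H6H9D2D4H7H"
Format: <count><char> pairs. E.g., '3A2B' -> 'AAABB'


Expanding each <count><char> pair:
  6H -> 'HHHHHH'
  6H -> 'HHHHHH'
  9D -> 'DDDDDDDDD'
  2D -> 'DD'
  4H -> 'HHHH'
  7H -> 'HHHHHHH'

Decoded = HHHHHHHHHHHHDDDDDDDDDDDHHHHHHHHHHH


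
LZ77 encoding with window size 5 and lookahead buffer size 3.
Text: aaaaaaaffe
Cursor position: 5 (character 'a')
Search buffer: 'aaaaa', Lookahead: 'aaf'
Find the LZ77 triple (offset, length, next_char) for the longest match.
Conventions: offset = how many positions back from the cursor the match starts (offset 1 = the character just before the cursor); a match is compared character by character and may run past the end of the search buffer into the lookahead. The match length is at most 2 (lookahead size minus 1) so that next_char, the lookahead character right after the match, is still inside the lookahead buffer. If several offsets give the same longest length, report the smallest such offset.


Try each offset into the search buffer:
  offset=1 (pos 4, char 'a'): match length 2
  offset=2 (pos 3, char 'a'): match length 2
  offset=3 (pos 2, char 'a'): match length 2
  offset=4 (pos 1, char 'a'): match length 2
  offset=5 (pos 0, char 'a'): match length 2
Longest match has length 2, found at offsets 1, 2, 3, 4, 5; take the smallest, offset 1.
next_char = character at position 5 + 2 = 7 -> 'f'

Best match: offset=1, length=2 (matching 'aa' starting at position 4)
LZ77 triple: (1, 2, 'f')


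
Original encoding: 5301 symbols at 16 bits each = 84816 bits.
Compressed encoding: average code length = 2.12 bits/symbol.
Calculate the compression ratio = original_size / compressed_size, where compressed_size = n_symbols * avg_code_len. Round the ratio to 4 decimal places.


original_size = n_symbols * orig_bits = 5301 * 16 = 84816 bits
compressed_size = n_symbols * avg_code_len = 5301 * 2.12 = 11238.12 bits
ratio = original_size / compressed_size = 84816 / 11238.12 = 7.5472

Compression ratio = 7.5472


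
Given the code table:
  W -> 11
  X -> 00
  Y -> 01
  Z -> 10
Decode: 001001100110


Decoding:
00 -> X
10 -> Z
01 -> Y
10 -> Z
01 -> Y
10 -> Z


Result: XZYZYZ


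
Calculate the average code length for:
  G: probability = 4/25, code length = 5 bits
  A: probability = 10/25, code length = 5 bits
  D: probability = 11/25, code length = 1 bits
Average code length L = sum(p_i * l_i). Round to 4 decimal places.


Weighted contributions p_i * l_i:
  G: (4/25) * 5 = 20/25
  A: (10/25) * 5 = 50/25
  D: (11/25) * 1 = 11/25
Sum = (20 + 50 + 11)/25 = 81/25

L = 81/25 = 3.2400 bits/symbol


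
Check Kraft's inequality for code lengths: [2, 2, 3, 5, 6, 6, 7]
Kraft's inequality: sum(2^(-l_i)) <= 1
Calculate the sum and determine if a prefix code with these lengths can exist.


Sum = 2^(-2) + 2^(-2) + 2^(-3) + 2^(-5) + 2^(-6) + 2^(-6) + 2^(-7)
    = 0.25 + 0.25 + 0.125 + 0.03125 + 0.015625 + 0.015625 + 0.0078125
    = 89/128 = 0.6953125
Since 0.6953125 <= 1, Kraft's inequality IS satisfied.
A prefix code with these lengths CAN exist.

Kraft sum = 0.6953125. Satisfied.


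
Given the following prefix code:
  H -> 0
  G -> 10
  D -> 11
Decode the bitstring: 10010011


Decoding step by step:
Bits 10 -> G
Bits 0 -> H
Bits 10 -> G
Bits 0 -> H
Bits 11 -> D


Decoded message: GHGHD


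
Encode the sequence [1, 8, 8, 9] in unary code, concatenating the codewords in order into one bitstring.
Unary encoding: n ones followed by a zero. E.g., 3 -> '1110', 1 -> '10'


Encode each number as n ones followed by a terminating 0:
  1 -> 10 (2 bits)
  8 -> 111111110 (9 bits)
  8 -> 111111110 (9 bits)
  9 -> 1111111110 (10 bits)
Total length = 2 + 9 + 9 + 10 = 30 bits.

Unary([1, 8, 8, 9]) = 101111111101111111101111111110 (30 bits)


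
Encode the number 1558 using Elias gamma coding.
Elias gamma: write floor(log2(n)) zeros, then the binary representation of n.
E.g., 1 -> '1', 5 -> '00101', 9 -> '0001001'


num_bits = floor(log2(1558)) + 1 = 11
leading_zeros = num_bits - 1 = 10
binary(1558) = 11000010110

Elias gamma(1558) = '0000000000' + '11000010110' = 000000000011000010110 (21 bits)


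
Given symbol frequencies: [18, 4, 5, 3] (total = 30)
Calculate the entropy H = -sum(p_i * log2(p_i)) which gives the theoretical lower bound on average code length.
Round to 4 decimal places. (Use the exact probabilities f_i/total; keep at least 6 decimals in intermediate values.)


Per-symbol terms -p_i * log2(p_i) with p_i = f_i/30:
  p = 18/30 = 0.600000: log2(p) = -0.736966, -p*log2(p) = 0.442179
  p = 4/30 = 0.133333: log2(p) = -2.906891, -p*log2(p) = 0.387585
  p = 5/30 = 0.166667: log2(p) = -2.584963, -p*log2(p) = 0.430827
  p = 3/30 = 0.100000: log2(p) = -3.321928, -p*log2(p) = 0.332193
H = 0.442179 + 0.387585 + 0.430827 + 0.332193 = 1.592784

H = 1.5928 bits/symbol


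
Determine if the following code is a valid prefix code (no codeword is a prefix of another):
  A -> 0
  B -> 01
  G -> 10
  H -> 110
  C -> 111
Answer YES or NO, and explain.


Checking each pair (does one codeword prefix another?):
  A='0' vs B='01': prefix -- VIOLATION

NO -- this is NOT a valid prefix code. A (0) is a prefix of B (01).


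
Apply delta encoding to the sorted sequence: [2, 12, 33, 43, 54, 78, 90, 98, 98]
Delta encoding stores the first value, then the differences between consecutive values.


First value: 2
Deltas:
  12 - 2 = 10
  33 - 12 = 21
  43 - 33 = 10
  54 - 43 = 11
  78 - 54 = 24
  90 - 78 = 12
  98 - 90 = 8
  98 - 98 = 0


Delta encoded: [2, 10, 21, 10, 11, 24, 12, 8, 0]


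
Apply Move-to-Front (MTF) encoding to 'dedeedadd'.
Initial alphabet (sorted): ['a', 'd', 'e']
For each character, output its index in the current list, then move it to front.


MTF encoding:
'd': index 1 in ['a', 'd', 'e'] -> ['d', 'a', 'e']
'e': index 2 in ['d', 'a', 'e'] -> ['e', 'd', 'a']
'd': index 1 in ['e', 'd', 'a'] -> ['d', 'e', 'a']
'e': index 1 in ['d', 'e', 'a'] -> ['e', 'd', 'a']
'e': index 0 in ['e', 'd', 'a'] -> ['e', 'd', 'a']
'd': index 1 in ['e', 'd', 'a'] -> ['d', 'e', 'a']
'a': index 2 in ['d', 'e', 'a'] -> ['a', 'd', 'e']
'd': index 1 in ['a', 'd', 'e'] -> ['d', 'a', 'e']
'd': index 0 in ['d', 'a', 'e'] -> ['d', 'a', 'e']


Output: [1, 2, 1, 1, 0, 1, 2, 1, 0]


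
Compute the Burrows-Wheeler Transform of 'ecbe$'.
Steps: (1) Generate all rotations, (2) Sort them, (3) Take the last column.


Rotations (sorted):
  0: $ecbe -> last char: e
  1: be$ec -> last char: c
  2: cbe$e -> last char: e
  3: e$ecb -> last char: b
  4: ecbe$ -> last char: $


BWT = eceb$


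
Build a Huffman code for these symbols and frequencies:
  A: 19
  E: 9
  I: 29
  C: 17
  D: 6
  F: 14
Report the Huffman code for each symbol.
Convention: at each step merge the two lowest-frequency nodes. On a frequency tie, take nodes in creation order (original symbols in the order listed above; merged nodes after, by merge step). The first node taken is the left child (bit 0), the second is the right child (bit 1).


Huffman tree construction:
Step 1: Merge D(6) + E(9) = 15
Step 2: Merge F(14) + (D+E)(15) = 29
Step 3: Merge C(17) + A(19) = 36
Step 4: Merge I(29) + (F+(D+E))(29) = 58
Step 5: Merge (C+A)(36) + (I+(F+(D+E)))(58) = 94
Read each symbol's code off the tree from the root (left child = 0, right child = 1).

Codes:
  A: 01 (length 2)
  E: 1111 (length 4)
  I: 10 (length 2)
  C: 00 (length 2)
  D: 1110 (length 4)
  F: 110 (length 3)
Average code length: 232/94 = 2.4681 bits/symbol


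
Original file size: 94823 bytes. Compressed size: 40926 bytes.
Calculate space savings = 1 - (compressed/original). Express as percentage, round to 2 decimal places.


ratio = compressed/original = 40926/94823 = 0.431604
savings = 1 - ratio = 1 - 0.431604 = 0.568396
as a percentage: 0.568396 * 100 = 56.84%

Space savings = 1 - 40926/94823 = 56.84%


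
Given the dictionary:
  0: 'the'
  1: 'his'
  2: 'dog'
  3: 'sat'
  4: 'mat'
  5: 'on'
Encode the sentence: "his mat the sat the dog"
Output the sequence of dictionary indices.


Look up each word in the dictionary:
  'his' -> 1
  'mat' -> 4
  'the' -> 0
  'sat' -> 3
  'the' -> 0
  'dog' -> 2

Encoded: [1, 4, 0, 3, 0, 2]


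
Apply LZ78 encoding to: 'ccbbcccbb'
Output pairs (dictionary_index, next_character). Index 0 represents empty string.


LZ78 encoding steps:
Dictionary: {0: ''}
Step 1: w='' (idx 0), next='c' -> output (0, 'c'), add 'c' as idx 1
Step 2: w='c' (idx 1), next='b' -> output (1, 'b'), add 'cb' as idx 2
Step 3: w='' (idx 0), next='b' -> output (0, 'b'), add 'b' as idx 3
Step 4: w='c' (idx 1), next='c' -> output (1, 'c'), add 'cc' as idx 4
Step 5: w='cb' (idx 2), next='b' -> output (2, 'b'), add 'cbb' as idx 5


Encoded: [(0, 'c'), (1, 'b'), (0, 'b'), (1, 'c'), (2, 'b')]


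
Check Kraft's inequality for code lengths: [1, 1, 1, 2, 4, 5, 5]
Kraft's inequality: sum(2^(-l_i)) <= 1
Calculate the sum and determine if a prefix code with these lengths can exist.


Sum = 2^(-1) + 2^(-1) + 2^(-1) + 2^(-2) + 2^(-4) + 2^(-5) + 2^(-5)
    = 0.5 + 0.5 + 0.5 + 0.25 + 0.0625 + 0.03125 + 0.03125
    = 60/32 = 1.875
Since 1.875 > 1, Kraft's inequality is NOT satisfied.
A prefix code with these lengths CANNOT exist.

Kraft sum = 1.875. Not satisfied.


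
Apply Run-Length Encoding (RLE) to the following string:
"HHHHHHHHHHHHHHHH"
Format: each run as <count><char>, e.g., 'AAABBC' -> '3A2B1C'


Scanning runs left to right:
  i=0: run of 'H' x 16 -> '16H'

RLE = 16H


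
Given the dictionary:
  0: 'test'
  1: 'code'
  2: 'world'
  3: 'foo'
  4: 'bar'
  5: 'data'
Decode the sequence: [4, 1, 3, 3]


Look up each index in the dictionary:
  4 -> 'bar'
  1 -> 'code'
  3 -> 'foo'
  3 -> 'foo'

Decoded: "bar code foo foo"


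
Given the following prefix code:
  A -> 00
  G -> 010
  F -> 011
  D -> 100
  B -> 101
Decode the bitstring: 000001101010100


Decoding step by step:
Bits 00 -> A
Bits 00 -> A
Bits 011 -> F
Bits 010 -> G
Bits 101 -> B
Bits 00 -> A


Decoded message: AAFGBA


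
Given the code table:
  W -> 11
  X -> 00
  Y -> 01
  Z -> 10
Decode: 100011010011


Decoding:
10 -> Z
00 -> X
11 -> W
01 -> Y
00 -> X
11 -> W


Result: ZXWYXW


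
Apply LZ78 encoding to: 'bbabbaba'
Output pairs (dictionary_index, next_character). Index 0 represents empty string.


LZ78 encoding steps:
Dictionary: {0: ''}
Step 1: w='' (idx 0), next='b' -> output (0, 'b'), add 'b' as idx 1
Step 2: w='b' (idx 1), next='a' -> output (1, 'a'), add 'ba' as idx 2
Step 3: w='b' (idx 1), next='b' -> output (1, 'b'), add 'bb' as idx 3
Step 4: w='' (idx 0), next='a' -> output (0, 'a'), add 'a' as idx 4
Step 5: w='ba' (idx 2), end of input -> output (2, '')


Encoded: [(0, 'b'), (1, 'a'), (1, 'b'), (0, 'a'), (2, '')]


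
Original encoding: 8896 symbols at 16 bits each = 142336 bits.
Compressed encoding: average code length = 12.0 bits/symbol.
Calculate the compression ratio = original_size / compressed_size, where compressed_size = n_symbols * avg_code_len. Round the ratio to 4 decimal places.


original_size = n_symbols * orig_bits = 8896 * 16 = 142336 bits
compressed_size = n_symbols * avg_code_len = 8896 * 12.0 = 106752.0 bits
ratio = original_size / compressed_size = 142336 / 106752.0 = 1.3333

Compression ratio = 1.3333


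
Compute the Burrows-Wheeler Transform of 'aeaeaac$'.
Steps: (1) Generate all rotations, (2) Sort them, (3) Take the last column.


Rotations (sorted):
  0: $aeaeaac -> last char: c
  1: aac$aeae -> last char: e
  2: ac$aeaea -> last char: a
  3: aeaac$ae -> last char: e
  4: aeaeaac$ -> last char: $
  5: c$aeaeaa -> last char: a
  6: eaac$aea -> last char: a
  7: eaeaac$a -> last char: a


BWT = ceae$aaa


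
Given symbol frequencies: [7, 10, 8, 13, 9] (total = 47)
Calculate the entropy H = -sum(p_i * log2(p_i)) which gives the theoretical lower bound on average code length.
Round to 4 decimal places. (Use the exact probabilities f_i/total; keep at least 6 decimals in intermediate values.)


Per-symbol terms -p_i * log2(p_i) with p_i = f_i/47:
  p = 7/47 = 0.148936: log2(p) = -2.747234, -p*log2(p) = 0.409163
  p = 10/47 = 0.212766: log2(p) = -2.232661, -p*log2(p) = 0.475034
  p = 8/47 = 0.170213: log2(p) = -2.554589, -p*log2(p) = 0.434824
  p = 13/47 = 0.276596: log2(p) = -1.854149, -p*log2(p) = 0.512850
  p = 9/47 = 0.191489: log2(p) = -2.384664, -p*log2(p) = 0.456638
H = 0.409163 + 0.475034 + 0.434824 + 0.512850 + 0.456638 = 2.288509

H = 2.2885 bits/symbol
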